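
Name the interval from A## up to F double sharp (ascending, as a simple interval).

The letter names run A→F, a span of 5 letter steps, so the interval is some kind of sixth.
A## to F## is 8 semitones. A major sixth is 9, so 8 makes it minor.

minor sixth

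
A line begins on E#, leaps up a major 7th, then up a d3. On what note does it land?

A major seventh up from E# is D## (letter D, 11 semitones up).
A diminished third up from D## is F# (letter F, 2 semitones up).

F#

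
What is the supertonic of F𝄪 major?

G##

The F## major scale runs F## G## A## B# C## D## E##.
Degree 2 is G##.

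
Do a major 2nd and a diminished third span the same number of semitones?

Yes

A major second spans 2 semitones; a diminished third spans 2.
They are enharmonically equivalent.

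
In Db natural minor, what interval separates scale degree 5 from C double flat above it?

diminished third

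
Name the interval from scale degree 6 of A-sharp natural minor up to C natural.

diminished fifth

Scale degree 6 of A# natural minor is F#.
F# up to C: letters F→C make it a fifth; 6 semitones makes it diminished.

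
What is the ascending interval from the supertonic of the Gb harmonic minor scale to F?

The supertonic of Gb harmonic minor is Ab.
Ab up to F: letters A→F make it a sixth; 9 semitones makes it major.

major sixth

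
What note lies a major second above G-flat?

A second above G lands on the letter A.
A major second spans 2 semitones, so Gb moves to pitch class 8. On the letter A that is Ab.

Ab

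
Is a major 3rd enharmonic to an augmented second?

No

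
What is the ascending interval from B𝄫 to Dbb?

minor third

The letter names run B→D, a span of 2 letter steps, so the interval is some kind of third.
Bbb to Dbb is 3 semitones. A major third is 4, so 3 makes it minor.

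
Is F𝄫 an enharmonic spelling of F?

No

Two spellings are enharmonically equivalent only if they share a pitch class.
Here Fbb → 3, F → 5; 3 ≠ 5, so they are not.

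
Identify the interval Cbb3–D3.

Counting letters C–D gives a second.
Cbb→D = 4 semitones, 2 wider than the major second (2), so doubly augmented.

doubly augmented second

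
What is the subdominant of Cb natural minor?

Fb

Degree 4 takes the letter 3 steps above C, which is F.
In natural minor, degree 4 sits 5 semitones above the tonic. Cb + 5 semitones is pitch class 4, spelled on F as Fb.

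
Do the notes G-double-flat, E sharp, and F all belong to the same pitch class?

Gbb is pitch class 5; E# is pitch class 5; F is pitch class 5.
All spellings map to pitch class 5, so they are enharmonically equivalent.

Yes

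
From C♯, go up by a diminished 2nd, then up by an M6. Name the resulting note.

A diminished second up from C# is Db (letter D, 0 semitones up).
A major sixth up from Db is Bb (letter B, 9 semitones up).

Bb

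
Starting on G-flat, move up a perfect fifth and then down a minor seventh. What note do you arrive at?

A perfect fifth up from Gb is Db (letter D, 7 semitones up).
A minor seventh down from Db is Eb (letter E, 10 semitones down).

Eb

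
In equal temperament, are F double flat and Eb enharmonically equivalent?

Fbb = pitch class 3 and Eb = pitch class 3 — the same pitch class, so they are enharmonic equivalents.

Yes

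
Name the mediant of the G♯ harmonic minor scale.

B

The G# harmonic minor scale runs G# A# B C# D# E F##.
Degree 3 is B.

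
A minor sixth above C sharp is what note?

C up a major sixth is A, so the target letter is A.
From C#, a minor sixth is 8 semitones up: A.

A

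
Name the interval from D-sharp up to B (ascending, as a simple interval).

minor sixth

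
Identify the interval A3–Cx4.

augmented third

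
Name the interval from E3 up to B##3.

doubly augmented fifth

Counting letters E–F–G–A–B gives a fifth.
E→B## = 9 semitones, 2 wider than the perfect fifth (7), so doubly augmented.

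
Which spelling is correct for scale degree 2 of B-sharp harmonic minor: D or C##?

C##

Each scale degree takes a distinct letter name. Degree 2 of a scale on B must use the letter C.
C## and D are enharmonically the same pitch, but only C## uses the letter C, so it is the correct spelling here.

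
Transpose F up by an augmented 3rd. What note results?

A third above F lands on the letter A.
An augmented third spans 5 semitones, so F moves to pitch class 10. On the letter A that is A#.

A#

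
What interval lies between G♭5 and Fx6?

doubly augmented seventh

The letter names run G→F, a span of 6 letter steps, so the interval is some kind of seventh.
Gb to F## is 13 semitones. A major seventh is 11, so 13 makes it doubly augmented.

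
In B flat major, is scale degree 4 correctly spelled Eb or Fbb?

Each scale degree takes a distinct letter name. Degree 4 of a scale on B must use the letter E.
Eb and Fbb are enharmonically the same pitch, but only Eb uses the letter E, so it is the correct spelling here.

Eb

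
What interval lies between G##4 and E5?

Counting letters G–A–B–C–D–E gives a sixth.
G##→E = 7 semitones, 2 narrower than the major sixth (9), so diminished.

diminished sixth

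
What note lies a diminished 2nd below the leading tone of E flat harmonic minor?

C##

The leading tone of Eb harmonic minor is D.
A diminished second (0 semitones) below D lands on the letter C, giving C##.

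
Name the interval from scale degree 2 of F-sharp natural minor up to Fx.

major seventh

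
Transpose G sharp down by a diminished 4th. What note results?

D##

A fourth below G lands on the letter D.
A diminished fourth spans 4 semitones, so G# moves to pitch class 4. On the letter D that is D##.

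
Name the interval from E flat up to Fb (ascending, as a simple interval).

minor second

Counting letters E–F gives a second.
Eb→Fb = 1 semitone, 1 narrower than the major second (2), so minor.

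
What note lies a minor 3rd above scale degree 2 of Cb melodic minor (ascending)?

Scale degree 2 of Cb melodic minor (ascending) is Db.
A minor third (3 semitones) above Db lands on the letter F, giving Fb.

Fb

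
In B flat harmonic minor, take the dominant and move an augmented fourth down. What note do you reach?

Cb

The dominant of Bb harmonic minor is F.
An augmented fourth (6 semitones) below F lands on the letter C, giving Cb.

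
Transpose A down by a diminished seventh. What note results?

B#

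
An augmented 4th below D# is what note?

A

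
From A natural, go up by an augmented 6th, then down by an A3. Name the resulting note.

D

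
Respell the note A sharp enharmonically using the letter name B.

A# is pitch class 10. The letter B alone is pitch class 11.
To reach pitch class 10 from B requires an offset of -1 semitone, i.e. flat: Bb.

Bb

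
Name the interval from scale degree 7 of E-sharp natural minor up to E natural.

minor second

Scale degree 7 of E# natural minor is D#.
D# up to E: letters D→E make it a second; 1 semitone makes it minor.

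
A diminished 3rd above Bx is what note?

B up a major third is D#, so the target letter is D.
From B##, a diminished third is 2 semitones up: D#.

D#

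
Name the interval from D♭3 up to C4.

major seventh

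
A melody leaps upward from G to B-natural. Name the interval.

The letter names run G→B, a span of 2 letter steps, so the interval is some kind of third.
G to B is 4 semitones. A major third is 4, so 4 makes it major.

major third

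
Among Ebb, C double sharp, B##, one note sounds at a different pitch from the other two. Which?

In 12-tone equal temperament, enharmonic equivalents share a pitch class. Ebb is pitch class 2; C## is pitch class 2; B## is pitch class 1.
Ebb and C## share pitch class 2, while B## is pitch class 1.

B##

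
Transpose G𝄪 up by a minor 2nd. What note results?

A#

A second above G lands on the letter A.
A minor second spans 1 semitone, so G## moves to pitch class 10. On the letter A that is A#.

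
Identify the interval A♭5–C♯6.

augmented third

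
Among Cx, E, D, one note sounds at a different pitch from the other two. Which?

E

In 12-tone equal temperament, enharmonic equivalents share a pitch class. C## is pitch class 2; E is pitch class 4; D is pitch class 2.
C## and D share pitch class 2, while E is pitch class 4.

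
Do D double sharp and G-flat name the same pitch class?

D## is pitch class 4; Gb is pitch class 6.
The pitch classes differ (4 vs. 6), so they are not enharmonic equivalents.

No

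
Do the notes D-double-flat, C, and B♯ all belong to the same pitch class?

Dbb is pitch class 0; C is pitch class 0; B# is pitch class 0.
All spellings map to pitch class 0, so they are enharmonically equivalent.

Yes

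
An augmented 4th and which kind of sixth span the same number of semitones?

An augmented fourth spans 6 semitones.
A sixth spanning 6 semitones is doubly diminished (the major sixth is 9).

doubly diminished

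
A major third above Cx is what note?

A third above C lands on the letter E.
A major third spans 4 semitones, so C## moves to pitch class 6. On the letter E that is E##.

E##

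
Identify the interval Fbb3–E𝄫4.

major seventh

Counting letters F–G–A–B–C–D–E gives a seventh.
Fbb→Ebb = 11 semitones, exactly the major seventh.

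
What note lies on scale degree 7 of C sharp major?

Degree 7 takes the letter 6 steps above C, which is B.
In major, degree 7 sits 11 semitones above the tonic. C# + 11 semitones is pitch class 0, spelled on B as B#.

B#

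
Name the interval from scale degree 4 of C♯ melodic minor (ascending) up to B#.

Scale degree 4 of C# melodic minor (ascending) is F#.
F# up to B#: letters F→B make it a fourth; 6 semitones makes it augmented.

augmented fourth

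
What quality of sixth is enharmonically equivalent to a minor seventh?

A minor seventh spans 10 semitones.
A sixth spanning 10 semitones is augmented (the major sixth is 9).

augmented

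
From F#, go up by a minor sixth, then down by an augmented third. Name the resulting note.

A minor sixth up from F# is D (letter D, 8 semitones up).
An augmented third down from D is Bbb (letter B, 5 semitones down).

Bbb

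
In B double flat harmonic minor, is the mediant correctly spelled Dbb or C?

Dbb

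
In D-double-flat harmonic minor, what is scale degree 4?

Gbb

Degree 4 takes the letter 3 steps above D, which is G.
In harmonic minor, degree 4 sits 5 semitones above the tonic. Dbb + 5 semitones is pitch class 5, spelled on G as Gbb.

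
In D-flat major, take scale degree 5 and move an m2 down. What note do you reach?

Scale degree 5 of Db major is Ab.
A minor second (1 semitone) below Ab lands on the letter G, giving G.

G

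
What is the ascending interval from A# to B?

Counting letters A–B gives a second.
A#→B = 1 semitone, 1 narrower than the major second (2), so minor.

minor second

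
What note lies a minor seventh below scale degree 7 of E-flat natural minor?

Scale degree 7 of Eb natural minor is Db.
A minor seventh (10 semitones) below Db lands on the letter E, giving Eb.

Eb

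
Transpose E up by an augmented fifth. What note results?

E up a perfect fifth is B, so the target letter is B.
From E, an augmented fifth is 8 semitones up: B#.

B#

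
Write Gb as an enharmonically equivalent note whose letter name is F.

F#

Plain F sits 1 semitone below Gb, so on the letter F the same pitch needs a sharp: F#.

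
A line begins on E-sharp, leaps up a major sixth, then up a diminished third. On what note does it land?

E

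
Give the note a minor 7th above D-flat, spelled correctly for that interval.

A seventh above D lands on the letter C.
A minor seventh spans 10 semitones, so Db moves to pitch class 11. On the letter C that is Cb.

Cb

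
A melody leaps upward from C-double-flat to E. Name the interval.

The letter names run C→E, a span of 2 letter steps, so the interval is some kind of third.
Cbb to E is 6 semitones. A major third is 4, so 6 makes it doubly augmented.

doubly augmented third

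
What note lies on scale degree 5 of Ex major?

B##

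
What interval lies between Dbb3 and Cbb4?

Counting letters D–E–F–G–A–B–C gives a seventh.
Dbb→Cbb = 10 semitones, 1 narrower than the major seventh (11), so minor.

minor seventh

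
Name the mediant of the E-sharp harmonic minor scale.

The E# harmonic minor scale runs E# F## G# A# B# C# D##.
Degree 3 is G#.

G#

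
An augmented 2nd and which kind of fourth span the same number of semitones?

doubly diminished

An augmented second spans 3 semitones.
A fourth spanning 3 semitones is doubly diminished (the perfect fourth is 5).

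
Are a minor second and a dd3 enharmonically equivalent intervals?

Yes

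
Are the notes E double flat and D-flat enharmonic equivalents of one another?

No

Two spellings are enharmonically equivalent only if they share a pitch class.
Here Ebb → 2, Db → 1; 1 ≠ 2, so they are not.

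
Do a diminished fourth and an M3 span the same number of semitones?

Yes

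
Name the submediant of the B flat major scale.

The Bb major scale runs Bb C D Eb F G A.
Degree 6 is G.

G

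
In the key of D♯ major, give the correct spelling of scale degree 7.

Degree 7 takes the letter 6 steps above D, which is C.
In major, degree 7 sits 11 semitones above the tonic. D# + 11 semitones is pitch class 2, spelled on C as C##.

C##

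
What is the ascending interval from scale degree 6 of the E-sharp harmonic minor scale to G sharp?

perfect fifth

Scale degree 6 of E# harmonic minor is C#.
C# up to G#: letters C→G make it a fifth; 7 semitones makes it perfect.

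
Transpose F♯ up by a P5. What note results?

C#

A fifth above F lands on the letter C.
A perfect fifth spans 7 semitones, so F# moves to pitch class 1. On the letter C that is C#.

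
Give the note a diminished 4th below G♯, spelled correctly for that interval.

G down a perfect fourth is D, so the target letter is D.
From G#, a diminished fourth is 4 semitones down: D##.

D##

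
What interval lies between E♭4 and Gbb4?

Counting letters E–F–G gives a third.
Eb→Gbb = 2 semitones, 2 narrower than the major third (4), so diminished.

diminished third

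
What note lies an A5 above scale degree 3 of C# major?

Scale degree 3 of C# major is E#.
An augmented fifth (8 semitones) above E# lands on the letter B, giving B##.

B##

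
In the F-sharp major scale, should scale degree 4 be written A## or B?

B

Each scale degree takes a distinct letter name. Degree 4 of a scale on F must use the letter B.
B and A## are enharmonically the same pitch, but only B uses the letter B, so it is the correct spelling here.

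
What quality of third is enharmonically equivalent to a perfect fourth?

augmented

A perfect fourth spans 5 semitones.
A third spanning 5 semitones is augmented (the major third is 4).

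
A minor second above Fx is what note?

A second above F lands on the letter G.
A minor second spans 1 semitone, so F## moves to pitch class 8. On the letter G that is G#.

G#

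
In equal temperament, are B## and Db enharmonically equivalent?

B## is pitch class 1; Db is pitch class 1.
All spellings map to pitch class 1, so they are enharmonically equivalent.

Yes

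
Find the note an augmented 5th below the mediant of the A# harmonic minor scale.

F

The mediant of A# harmonic minor is C#.
An augmented fifth (8 semitones) below C# lands on the letter F, giving F.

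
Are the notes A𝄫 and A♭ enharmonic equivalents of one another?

Abb is pitch class 7; Ab is pitch class 8.
The pitch classes differ (7 vs. 8), so they are not enharmonic equivalents.

No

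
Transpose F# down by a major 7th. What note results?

A seventh below F lands on the letter G.
A major seventh spans 11 semitones, so F# moves to pitch class 7. On the letter G that is G.

G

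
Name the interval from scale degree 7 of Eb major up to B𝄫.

diminished sixth

Scale degree 7 of Eb major is D.
D up to Bbb: letters D→B make it a sixth; 7 semitones makes it diminished.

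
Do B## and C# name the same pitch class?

B## is pitch class 1; C# is pitch class 1.
All spellings map to pitch class 1, so they are enharmonically equivalent.

Yes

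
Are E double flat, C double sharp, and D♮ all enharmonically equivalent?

Yes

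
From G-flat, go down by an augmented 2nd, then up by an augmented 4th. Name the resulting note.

An augmented second down from Gb is Fbb (letter F, 3 semitones down).
An augmented fourth up from Fbb is Bbb (letter B, 6 semitones up).

Bbb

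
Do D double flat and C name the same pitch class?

Dbb is pitch class 0; C is pitch class 0.
All spellings map to pitch class 0, so they are enharmonically equivalent.

Yes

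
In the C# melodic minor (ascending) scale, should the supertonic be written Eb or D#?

D#

Each scale degree takes a distinct letter name. Degree 2 of a scale on C must use the letter D.
D# and Eb are enharmonically the same pitch, but only D# uses the letter D, so it is the correct spelling here.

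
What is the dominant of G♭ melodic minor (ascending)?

Db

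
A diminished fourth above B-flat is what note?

B up a perfect fourth is E, so the target letter is E.
From Bb, a diminished fourth is 4 semitones up: Ebb.

Ebb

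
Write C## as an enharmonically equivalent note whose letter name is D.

D

Plain D sits at the same pitch as C##, so on the letter D the same pitch needs a natural: D.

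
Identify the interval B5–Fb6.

doubly diminished fifth

The letter names run B→F, a span of 4 letter steps, so the interval is some kind of fifth.
B to Fb is 5 semitones. A perfect fifth is 7, so 5 makes it doubly diminished.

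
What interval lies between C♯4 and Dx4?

The letter names run C→D, a span of 1 letter step, so the interval is some kind of second.
C# to D## is 3 semitones. A major second is 2, so 3 makes it augmented.

augmented second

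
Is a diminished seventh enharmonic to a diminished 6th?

A diminished seventh spans 9 semitones; a diminished sixth spans 7.
The spans differ, so they are not enharmonic equivalents.

No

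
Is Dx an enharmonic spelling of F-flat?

D## = pitch class 4 and Fb = pitch class 4 — the same pitch class, so they are enharmonic equivalents.

Yes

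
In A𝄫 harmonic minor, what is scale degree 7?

Gb

Degree 7 takes the letter 6 steps above A, which is G.
In harmonic minor, degree 7 sits 11 semitones above the tonic. Abb + 11 semitones is pitch class 6, spelled on G as Gb.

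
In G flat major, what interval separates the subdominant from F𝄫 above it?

The subdominant of Gb major is Cb.
Cb up to Fbb: letters C→F make it a fourth; 4 semitones makes it diminished.

diminished fourth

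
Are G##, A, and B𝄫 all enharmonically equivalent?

Yes

G## = pitch class 9 and A = pitch class 9 and Bbb = pitch class 9 — the same pitch class, so they are enharmonic equivalents.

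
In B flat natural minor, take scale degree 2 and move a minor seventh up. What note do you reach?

Bb

Scale degree 2 of Bb natural minor is C.
A minor seventh (10 semitones) above C lands on the letter B, giving Bb.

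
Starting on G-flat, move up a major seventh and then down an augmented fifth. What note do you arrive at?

A major seventh up from Gb is F (letter F, 11 semitones up).
An augmented fifth down from F is Bbb (letter B, 8 semitones down).

Bbb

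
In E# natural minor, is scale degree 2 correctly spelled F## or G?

F##

Each scale degree takes a distinct letter name. Degree 2 of a scale on E must use the letter F.
F## and G are enharmonically the same pitch, but only F## uses the letter F, so it is the correct spelling here.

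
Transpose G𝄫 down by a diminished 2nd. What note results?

F

A second below G lands on the letter F.
A diminished second spans 0 semitones, so Gbb moves to pitch class 5. On the letter F that is F.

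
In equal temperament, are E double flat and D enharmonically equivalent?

Ebb = pitch class 2 and D = pitch class 2 — the same pitch class, so they are enharmonic equivalents.

Yes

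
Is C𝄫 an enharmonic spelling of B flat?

Yes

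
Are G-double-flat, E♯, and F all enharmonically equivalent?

Yes

Gbb is pitch class 5; E# is pitch class 5; F is pitch class 5.
All spellings map to pitch class 5, so they are enharmonically equivalent.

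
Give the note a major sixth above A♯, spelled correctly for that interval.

F##

A sixth above A lands on the letter F.
A major sixth spans 9 semitones, so A# moves to pitch class 7. On the letter F that is F##.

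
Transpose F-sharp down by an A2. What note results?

A second below F lands on the letter E.
An augmented second spans 3 semitones, so F# moves to pitch class 3. On the letter E that is Eb.

Eb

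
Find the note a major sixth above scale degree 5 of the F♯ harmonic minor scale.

A#

Scale degree 5 of F# harmonic minor is C#.
A major sixth (9 semitones) above C# lands on the letter A, giving A#.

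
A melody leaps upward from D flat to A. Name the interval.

The letter names run D→A, a span of 4 letter steps, so the interval is some kind of fifth.
Db to A is 8 semitones. A perfect fifth is 7, so 8 makes it augmented.

augmented fifth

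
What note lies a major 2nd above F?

G

A second above F lands on the letter G.
A major second spans 2 semitones, so F moves to pitch class 7. On the letter G that is G.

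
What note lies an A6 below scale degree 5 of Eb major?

Dbb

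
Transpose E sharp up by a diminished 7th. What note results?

D

E up a major seventh is D#, so the target letter is D.
From E#, a diminished seventh is 9 semitones up: D.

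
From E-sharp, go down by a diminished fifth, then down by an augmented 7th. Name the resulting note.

B

A diminished fifth down from E# is A## (letter A, 6 semitones down).
An augmented seventh down from A## is B (letter B, 12 semitones down).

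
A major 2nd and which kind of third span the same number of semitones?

A major second spans 2 semitones.
A third spanning 2 semitones is diminished (the major third is 4).

diminished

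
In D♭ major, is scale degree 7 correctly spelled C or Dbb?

Each scale degree takes a distinct letter name. Degree 7 of a scale on D must use the letter C.
C and Dbb are enharmonically the same pitch, but only C uses the letter C, so it is the correct spelling here.

C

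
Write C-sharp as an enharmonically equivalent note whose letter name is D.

Plain D sits 1 semitone above C#, so on the letter D the same pitch needs a flat: Db.

Db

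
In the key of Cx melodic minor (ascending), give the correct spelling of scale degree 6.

A##

Degree 6 takes the letter 5 steps above C, which is A.
In melodic minor (ascending), degree 6 sits 9 semitones above the tonic. C## + 9 semitones is pitch class 11, spelled on A as A##.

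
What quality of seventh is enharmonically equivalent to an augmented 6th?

minor

An augmented sixth spans 10 semitones.
A seventh spanning 10 semitones is minor (the major seventh is 11).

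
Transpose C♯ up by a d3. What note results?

C up a major third is E, so the target letter is E.
From C#, a diminished third is 2 semitones up: Eb.

Eb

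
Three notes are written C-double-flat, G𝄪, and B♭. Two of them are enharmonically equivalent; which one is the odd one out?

G##

In 12-tone equal temperament, enharmonic equivalents share a pitch class. Cbb is pitch class 10; G## is pitch class 9; Bb is pitch class 10.
Cbb and Bb share pitch class 10, while G## is pitch class 9.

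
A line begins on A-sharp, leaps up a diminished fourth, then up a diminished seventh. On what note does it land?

A diminished fourth up from A# is D (letter D, 4 semitones up).
A diminished seventh up from D is Cb (letter C, 9 semitones up).

Cb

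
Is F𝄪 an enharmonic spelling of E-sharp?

No

Two spellings are enharmonically equivalent only if they share a pitch class.
Here F## → 7, E# → 5; 5 ≠ 7, so they are not.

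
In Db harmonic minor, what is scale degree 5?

The Db harmonic minor scale runs Db Eb Fb Gb Ab Bbb C.
Degree 5 is Ab.

Ab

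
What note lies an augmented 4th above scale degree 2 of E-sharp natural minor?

B##

Scale degree 2 of E# natural minor is F##.
An augmented fourth (6 semitones) above F## lands on the letter B, giving B##.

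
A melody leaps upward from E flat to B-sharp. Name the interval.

doubly augmented fifth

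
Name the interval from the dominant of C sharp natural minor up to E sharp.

The dominant of C# natural minor is G#.
G# up to E#: letters G→E make it a sixth; 9 semitones makes it major.

major sixth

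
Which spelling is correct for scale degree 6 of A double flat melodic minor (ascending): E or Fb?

Fb

Each scale degree takes a distinct letter name. Degree 6 of a scale on A must use the letter F.
Fb and E are enharmonically the same pitch, but only Fb uses the letter F, so it is the correct spelling here.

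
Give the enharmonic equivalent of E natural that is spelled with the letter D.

D##

E is pitch class 4. The letter D alone is pitch class 2.
To reach pitch class 4 from D requires an offset of +2 semitones, i.e. double sharp: D##.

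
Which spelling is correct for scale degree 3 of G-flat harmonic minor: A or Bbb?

Each scale degree takes a distinct letter name. Degree 3 of a scale on G must use the letter B.
Bbb and A are enharmonically the same pitch, but only Bbb uses the letter B, so it is the correct spelling here.

Bbb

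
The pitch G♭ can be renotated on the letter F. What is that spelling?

F#

Gb is pitch class 6. The letter F alone is pitch class 5.
To reach pitch class 6 from F requires an offset of +1 semitone, i.e. sharp: F#.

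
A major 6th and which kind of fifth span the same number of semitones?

doubly augmented

A major sixth spans 9 semitones.
A fifth spanning 9 semitones is doubly augmented (the perfect fifth is 7).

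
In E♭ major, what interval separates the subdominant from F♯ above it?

The subdominant of Eb major is Ab.
Ab up to F#: letters A→F make it a sixth; 10 semitones makes it augmented.

augmented sixth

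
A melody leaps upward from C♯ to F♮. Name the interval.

diminished fourth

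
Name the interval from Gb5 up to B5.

augmented third

The letter names run G→B, a span of 2 letter steps, so the interval is some kind of third.
Gb to B is 5 semitones. A major third is 4, so 5 makes it augmented.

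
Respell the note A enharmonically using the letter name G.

A is pitch class 9. The letter G alone is pitch class 7.
To reach pitch class 9 from G requires an offset of +2 semitones, i.e. double sharp: G##.

G##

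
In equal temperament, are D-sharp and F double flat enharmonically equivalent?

D# is pitch class 3; Fbb is pitch class 3.
All spellings map to pitch class 3, so they are enharmonically equivalent.

Yes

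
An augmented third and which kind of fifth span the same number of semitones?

doubly diminished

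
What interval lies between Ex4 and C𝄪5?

minor sixth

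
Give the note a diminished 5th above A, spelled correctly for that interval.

Eb

A up a perfect fifth is E, so the target letter is E.
From A, a diminished fifth is 6 semitones up: Eb.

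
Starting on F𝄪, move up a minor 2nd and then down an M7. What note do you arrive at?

A minor second up from F## is G# (letter G, 1 semitone up).
A major seventh down from G# is A (letter A, 11 semitones down).

A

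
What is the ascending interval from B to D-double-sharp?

augmented third

The letter names run B→D, a span of 2 letter steps, so the interval is some kind of third.
B to D## is 5 semitones. A major third is 4, so 5 makes it augmented.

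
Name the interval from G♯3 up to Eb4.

Counting letters G–A–B–C–D–E gives a sixth.
G#→Eb = 7 semitones, 2 narrower than the major sixth (9), so diminished.

diminished sixth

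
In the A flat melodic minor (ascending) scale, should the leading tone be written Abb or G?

Each scale degree takes a distinct letter name. Degree 7 of a scale on A must use the letter G.
G and Abb are enharmonically the same pitch, but only G uses the letter G, so it is the correct spelling here.

G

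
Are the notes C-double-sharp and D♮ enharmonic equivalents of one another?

Yes

C## = pitch class 2 and D = pitch class 2 — the same pitch class, so they are enharmonic equivalents.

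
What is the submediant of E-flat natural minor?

Cb

The Eb natural minor scale runs Eb F Gb Ab Bb Cb Db.
Degree 6 is Cb.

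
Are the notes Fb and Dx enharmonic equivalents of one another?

Fb is pitch class 4; D## is pitch class 4.
All spellings map to pitch class 4, so they are enharmonically equivalent.

Yes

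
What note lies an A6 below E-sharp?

G

E down a major sixth is G, so the target letter is G.
From E#, an augmented sixth is 10 semitones down: G.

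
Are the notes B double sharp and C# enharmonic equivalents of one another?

Yes

B## = pitch class 1 and C# = pitch class 1 — the same pitch class, so they are enharmonic equivalents.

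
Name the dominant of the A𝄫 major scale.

Ebb

Degree 5 takes the letter 4 steps above A, which is E.
In major, degree 5 sits 7 semitones above the tonic. Abb + 7 semitones is pitch class 2, spelled on E as Ebb.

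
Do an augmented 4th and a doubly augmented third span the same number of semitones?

Yes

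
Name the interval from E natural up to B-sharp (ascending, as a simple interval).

augmented fifth

The letter names run E→B, a span of 4 letter steps, so the interval is some kind of fifth.
E to B# is 8 semitones. A perfect fifth is 7, so 8 makes it augmented.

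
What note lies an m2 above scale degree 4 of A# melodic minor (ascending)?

E

Scale degree 4 of A# melodic minor (ascending) is D#.
A minor second (1 semitone) above D# lands on the letter E, giving E.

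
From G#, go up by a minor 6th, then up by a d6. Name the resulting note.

Cb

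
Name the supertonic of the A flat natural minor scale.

Bb

Degree 2 takes the letter 1 step above A, which is B.
In natural minor, degree 2 sits 2 semitones above the tonic. Ab + 2 semitones is pitch class 10, spelled on B as Bb.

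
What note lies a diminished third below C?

A#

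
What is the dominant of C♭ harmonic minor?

Gb

The Cb harmonic minor scale runs Cb Db Ebb Fb Gb Abb Bb.
Degree 5 is Gb.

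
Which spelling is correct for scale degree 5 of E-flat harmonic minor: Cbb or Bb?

Each scale degree takes a distinct letter name. Degree 5 of a scale on E must use the letter B.
Bb and Cbb are enharmonically the same pitch, but only Bb uses the letter B, so it is the correct spelling here.

Bb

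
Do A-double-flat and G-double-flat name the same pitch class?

Two spellings are enharmonically equivalent only if they share a pitch class.
Here Abb → 7, Gbb → 5; 5 ≠ 7, so they are not.

No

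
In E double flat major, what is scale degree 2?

The Ebb major scale runs Ebb Fb Gb Abb Bbb Cb Db.
Degree 2 is Fb.

Fb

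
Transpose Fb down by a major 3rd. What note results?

Dbb

A third below F lands on the letter D.
A major third spans 4 semitones, so Fb moves to pitch class 0. On the letter D that is Dbb.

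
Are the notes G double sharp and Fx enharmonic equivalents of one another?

G## is pitch class 9; F## is pitch class 7.
The pitch classes differ (9 vs. 7), so they are not enharmonic equivalents.

No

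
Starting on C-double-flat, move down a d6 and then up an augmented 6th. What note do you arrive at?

C#

A diminished sixth down from Cbb is Eb (letter E, 7 semitones down).
An augmented sixth up from Eb is C# (letter C, 10 semitones up).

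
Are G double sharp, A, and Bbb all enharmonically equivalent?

G## = pitch class 9 and A = pitch class 9 and Bbb = pitch class 9 — the same pitch class, so they are enharmonic equivalents.

Yes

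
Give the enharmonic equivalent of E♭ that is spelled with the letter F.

Fbb

Eb is pitch class 3. The letter F alone is pitch class 5.
To reach pitch class 3 from F requires an offset of -2 semitones, i.e. double flat: Fbb.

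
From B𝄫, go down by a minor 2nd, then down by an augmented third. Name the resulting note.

A minor second down from Bbb is Ab (letter A, 1 semitone down).
An augmented third down from Ab is Fbb (letter F, 5 semitones down).

Fbb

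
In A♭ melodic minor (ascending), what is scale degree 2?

Degree 2 takes the letter 1 step above A, which is B.
In melodic minor (ascending), degree 2 sits 2 semitones above the tonic. Ab + 2 semitones is pitch class 10, spelled on B as Bb.

Bb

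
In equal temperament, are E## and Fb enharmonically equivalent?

E## is pitch class 6; Fb is pitch class 4.
The pitch classes differ (6 vs. 4), so they are not enharmonic equivalents.

No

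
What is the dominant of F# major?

C#

Degree 5 takes the letter 4 steps above F, which is C.
In major, degree 5 sits 7 semitones above the tonic. F# + 7 semitones is pitch class 1, spelled on C as C#.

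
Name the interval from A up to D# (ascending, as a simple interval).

The letter names run A→D, a span of 3 letter steps, so the interval is some kind of fourth.
A to D# is 6 semitones. A perfect fourth is 5, so 6 makes it augmented.

augmented fourth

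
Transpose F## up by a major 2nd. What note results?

G##

A second above F lands on the letter G.
A major second spans 2 semitones, so F## moves to pitch class 9. On the letter G that is G##.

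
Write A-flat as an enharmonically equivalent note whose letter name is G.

G#

Ab is pitch class 8. The letter G alone is pitch class 7.
To reach pitch class 8 from G requires an offset of +1 semitone, i.e. sharp: G#.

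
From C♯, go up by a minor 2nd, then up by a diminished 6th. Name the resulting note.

Bbb

A minor second up from C# is D (letter D, 1 semitone up).
A diminished sixth up from D is Bbb (letter B, 7 semitones up).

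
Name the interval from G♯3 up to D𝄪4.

The letter names run G→D, a span of 4 letter steps, so the interval is some kind of fifth.
G# to D## is 8 semitones. A perfect fifth is 7, so 8 makes it augmented.

augmented fifth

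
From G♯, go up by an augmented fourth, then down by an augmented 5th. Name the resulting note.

An augmented fourth up from G# is C## (letter C, 6 semitones up).
An augmented fifth down from C## is F# (letter F, 8 semitones down).

F#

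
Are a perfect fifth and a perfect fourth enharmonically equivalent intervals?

No

A perfect fifth spans 7 semitones; a perfect fourth spans 5.
The spans differ, so they are not enharmonic equivalents.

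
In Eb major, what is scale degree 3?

G

The Eb major scale runs Eb F G Ab Bb C D.
Degree 3 is G.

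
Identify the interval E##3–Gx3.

minor third

The letter names run E→G, a span of 2 letter steps, so the interval is some kind of third.
E## to G## is 3 semitones. A major third is 4, so 3 makes it minor.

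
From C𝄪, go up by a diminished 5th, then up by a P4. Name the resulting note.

C#

A diminished fifth up from C## is G# (letter G, 6 semitones up).
A perfect fourth up from G# is C# (letter C, 5 semitones up).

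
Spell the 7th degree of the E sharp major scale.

D##

Degree 7 takes the letter 6 steps above E, which is D.
In major, degree 7 sits 11 semitones above the tonic. E# + 11 semitones is pitch class 4, spelled on D as D##.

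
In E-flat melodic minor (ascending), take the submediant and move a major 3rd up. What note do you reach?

The submediant of Eb melodic minor (ascending) is C.
A major third (4 semitones) above C lands on the letter E, giving E.

E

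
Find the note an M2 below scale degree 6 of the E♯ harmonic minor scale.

B

Scale degree 6 of E# harmonic minor is C#.
A major second (2 semitones) below C# lands on the letter B, giving B.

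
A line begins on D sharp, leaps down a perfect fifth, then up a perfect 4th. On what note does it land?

A perfect fifth down from D# is G# (letter G, 7 semitones down).
A perfect fourth up from G# is C# (letter C, 5 semitones up).

C#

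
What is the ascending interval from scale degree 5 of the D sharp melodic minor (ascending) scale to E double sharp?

Scale degree 5 of D# melodic minor (ascending) is A#.
A# up to E##: letters A→E make it a fifth; 8 semitones makes it augmented.

augmented fifth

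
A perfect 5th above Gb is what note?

G up a perfect fifth is D, so the target letter is D.
From Gb, a perfect fifth is 7 semitones up: Db.

Db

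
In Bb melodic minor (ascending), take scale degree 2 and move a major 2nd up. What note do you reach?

Scale degree 2 of Bb melodic minor (ascending) is C.
A major second (2 semitones) above C lands on the letter D, giving D.

D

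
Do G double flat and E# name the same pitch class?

Yes

Gbb is pitch class 5; E# is pitch class 5.
All spellings map to pitch class 5, so they are enharmonically equivalent.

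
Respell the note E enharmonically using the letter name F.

E is pitch class 4. The letter F alone is pitch class 5.
To reach pitch class 4 from F requires an offset of -1 semitone, i.e. flat: Fb.

Fb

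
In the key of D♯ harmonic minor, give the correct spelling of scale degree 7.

C##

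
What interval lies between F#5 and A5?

minor third

The letter names run F→A, a span of 2 letter steps, so the interval is some kind of third.
F# to A is 3 semitones. A major third is 4, so 3 makes it minor.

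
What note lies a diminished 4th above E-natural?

E up a perfect fourth is A, so the target letter is A.
From E, a diminished fourth is 4 semitones up: Ab.

Ab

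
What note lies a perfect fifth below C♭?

Fb

A fifth below C lands on the letter F.
A perfect fifth spans 7 semitones, so Cb moves to pitch class 4. On the letter F that is Fb.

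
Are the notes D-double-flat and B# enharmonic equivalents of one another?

Yes

Dbb = pitch class 0 and B# = pitch class 0 — the same pitch class, so they are enharmonic equivalents.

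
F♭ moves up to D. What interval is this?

augmented sixth

Counting letters F–G–A–B–C–D gives a sixth.
Fb→D = 10 semitones, 1 wider than the major sixth (9), so augmented.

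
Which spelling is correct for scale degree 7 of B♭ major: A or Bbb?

A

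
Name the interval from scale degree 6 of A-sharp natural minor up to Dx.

augmented sixth

Scale degree 6 of A# natural minor is F#.
F# up to D##: letters F→D make it a sixth; 10 semitones makes it augmented.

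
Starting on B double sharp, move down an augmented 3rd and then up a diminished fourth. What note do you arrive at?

An augmented third down from B## is G# (letter G, 5 semitones down).
A diminished fourth up from G# is C (letter C, 4 semitones up).

C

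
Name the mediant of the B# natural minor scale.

D#

The B# natural minor scale runs B# C## D# E# F## G# A#.
Degree 3 is D#.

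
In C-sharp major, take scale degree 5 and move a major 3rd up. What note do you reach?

B#

Scale degree 5 of C# major is G#.
A major third (4 semitones) above G# lands on the letter B, giving B#.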